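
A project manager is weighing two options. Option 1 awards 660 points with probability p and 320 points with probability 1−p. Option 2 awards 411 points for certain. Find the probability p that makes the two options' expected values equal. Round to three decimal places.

p·660 + (1−p)·320 = 411
340p + 320 = 411
p = (411 − 320) / 340

p = 0.268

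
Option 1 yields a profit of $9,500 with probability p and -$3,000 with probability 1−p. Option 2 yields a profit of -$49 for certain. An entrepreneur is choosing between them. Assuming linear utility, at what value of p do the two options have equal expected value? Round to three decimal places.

p·9500 + (1−p)·(-3000) = -49
12500p − 3000 = -49
p = (-49 + 3000) / 12500

p = 0.236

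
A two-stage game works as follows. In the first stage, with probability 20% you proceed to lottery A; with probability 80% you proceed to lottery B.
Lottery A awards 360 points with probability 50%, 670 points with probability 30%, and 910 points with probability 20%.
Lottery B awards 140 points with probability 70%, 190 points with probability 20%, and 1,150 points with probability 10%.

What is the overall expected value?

EV(A) = 0.5 × 360 + 0.3 × 670 + 0.2 × 910 = 180 + 201 + 182 = 563
EV(B) = 0.7 × 140 + 0.2 × 190 + 0.1 × 1150 = 98 + 38 + 115 = 251
Overall = 0.2 × 563 + 0.8 × 251 = 112.6 + 200.8 = 313.4

313.4 points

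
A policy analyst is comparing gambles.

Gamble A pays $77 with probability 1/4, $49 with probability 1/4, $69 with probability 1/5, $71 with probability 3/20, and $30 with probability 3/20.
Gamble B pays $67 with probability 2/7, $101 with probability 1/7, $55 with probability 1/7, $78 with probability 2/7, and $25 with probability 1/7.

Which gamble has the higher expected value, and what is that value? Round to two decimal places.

Gamble A = 1/4 × 77 + 1/4 × 49 + 1/5 × 69 + 3/20 × 71 + 3/20 × 30 = 19.25 + 12.25 + 13.8 + 10.65 + 4.5 = 60.45
Gamble B = 2/7 × 67 + 1/7 × 101 + 1/7 × 55 + 2/7 × 78 + 1/7 × 25 = 19.1429 + 14.4286 + 7.8571 + 22.2857 + 3.5714 = 67.2857

Gamble B ($67.29)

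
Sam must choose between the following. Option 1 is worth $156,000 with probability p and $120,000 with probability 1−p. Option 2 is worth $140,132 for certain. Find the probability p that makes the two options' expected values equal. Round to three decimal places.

p·156000 + (1−p)·120000 = 140132
36000p + 120000 = 140132
p = (140132 − 120000) / 36000

p = 0.559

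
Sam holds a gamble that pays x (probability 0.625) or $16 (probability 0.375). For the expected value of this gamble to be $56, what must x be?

0.625·x + 0.375·16 = 56
0.625·x = 56 − 6 = 50
x = 50 / 0.625 = 80

x = $80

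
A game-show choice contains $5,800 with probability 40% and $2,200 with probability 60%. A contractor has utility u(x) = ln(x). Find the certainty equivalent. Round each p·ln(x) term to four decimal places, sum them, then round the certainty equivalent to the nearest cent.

$3,241.85

E[u] = 0.4·ln(5800) + 0.6·ln(2200) = 3.4662 + 4.6177 = 8.0839
CE = e^8.0839 ≈ 3241.85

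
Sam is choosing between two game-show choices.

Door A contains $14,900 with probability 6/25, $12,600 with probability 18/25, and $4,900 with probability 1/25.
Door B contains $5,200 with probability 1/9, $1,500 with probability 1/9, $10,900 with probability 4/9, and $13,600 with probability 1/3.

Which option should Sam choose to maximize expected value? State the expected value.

Door A ($12,844)

Door A = 6/25 × 14900 + 18/25 × 12600 + 1/25 × 4900 = 3576 + 9072 + 196 = 12844
Door B = 1/9 × 5200 + 1/9 × 1500 + 4/9 × 10900 + 1/3 × 13600 = 577.7778 + 166.6667 + 4844.4444 + 4533.3333 = 10122.2222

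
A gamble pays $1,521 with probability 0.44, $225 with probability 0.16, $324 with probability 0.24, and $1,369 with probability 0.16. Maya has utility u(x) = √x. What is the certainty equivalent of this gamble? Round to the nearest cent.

$888.04

E[u] = 0.44·√1521 + 0.16·√225 + 0.24·√324 + 0.16·√1369 = 0.44·39 + 0.16·15 + 0.24·18 + 0.16·37 = 29.8
CE = (29.8)² = 888.04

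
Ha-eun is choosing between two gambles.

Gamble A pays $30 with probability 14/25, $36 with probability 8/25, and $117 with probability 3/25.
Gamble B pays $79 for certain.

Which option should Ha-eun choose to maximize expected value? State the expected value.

Gamble B ($79)

Gamble A = 14/25 × 30 + 8/25 × 36 + 3/25 × 117 = 16.8 + 11.52 + 14.04 = 42.36
Gamble B: 79 (certain)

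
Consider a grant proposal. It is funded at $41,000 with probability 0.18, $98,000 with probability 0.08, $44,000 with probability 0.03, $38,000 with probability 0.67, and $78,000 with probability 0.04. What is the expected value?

$45,120

EV = 0.18 × 41000 + 0.08 × 98000 + 0.03 × 44000 + 0.67 × 38000 + 0.04 × 78000 = 7380 + 7840 + 1320 + 25460 + 3120 = 45120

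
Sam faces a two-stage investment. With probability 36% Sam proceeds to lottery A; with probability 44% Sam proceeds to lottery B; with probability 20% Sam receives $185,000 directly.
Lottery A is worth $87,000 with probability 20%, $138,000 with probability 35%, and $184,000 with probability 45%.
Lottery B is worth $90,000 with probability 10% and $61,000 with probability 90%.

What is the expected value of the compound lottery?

$118,576

EV(A) = 0.2 × 87000 + 0.35 × 138000 + 0.45 × 184000 = 17400 + 48300 + 82800 = 148500
EV(B) = 0.1 × 90000 + 0.9 × 61000 = 9000 + 54900 = 63900
Branch C: 185000 (certain)
Overall = 0.36 × 148500 + 0.44 × 63900 + 0.2 × 185000 = 53460 + 28116 + 37000 = 118576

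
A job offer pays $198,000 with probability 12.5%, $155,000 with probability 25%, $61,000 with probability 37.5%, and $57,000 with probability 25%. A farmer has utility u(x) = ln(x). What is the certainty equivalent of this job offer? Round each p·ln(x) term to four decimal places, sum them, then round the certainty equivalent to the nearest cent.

$87,728.32

E[u] = 0.125·ln(198000) + 0.25·ln(155000) + 0.375·ln(61000) + 0.25·ln(57000) = 1.5245 + 2.9878 + 4.1320 + 2.7377 = 11.3820
CE = e^11.3820 ≈ 87728.32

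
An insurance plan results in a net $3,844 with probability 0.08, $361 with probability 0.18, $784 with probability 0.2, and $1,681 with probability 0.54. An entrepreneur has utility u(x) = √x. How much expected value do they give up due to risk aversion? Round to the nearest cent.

$132.39

E[u] = 0.08·√3844 + 0.18·√361 + 0.2·√784 + 0.54·√1681 = 0.08·62 + 0.18·19 + 0.2·28 + 0.54·41 = 36.12
CE = (36.12)² = 1304.6544
Risk premium = EV − CE = 1437.04 − 1304.6544 = 132.3856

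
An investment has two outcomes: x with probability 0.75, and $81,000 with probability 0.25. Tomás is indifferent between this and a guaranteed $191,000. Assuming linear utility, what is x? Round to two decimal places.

x = $227,666.67

0.75·x + 0.25·81000 = 191000
0.75·x = 191000 − 20250 = 170750
x = 170750 / 0.75 = 227666.6667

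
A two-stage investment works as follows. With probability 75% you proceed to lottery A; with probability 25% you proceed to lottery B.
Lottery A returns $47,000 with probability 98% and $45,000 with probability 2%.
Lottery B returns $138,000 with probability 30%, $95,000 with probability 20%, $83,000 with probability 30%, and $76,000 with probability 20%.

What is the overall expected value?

$60,345

EV(A) = 0.98 × 47000 + 0.02 × 45000 = 46060 + 900 = 46960
EV(B) = 0.3 × 138000 + 0.2 × 95000 + 0.3 × 83000 + 0.2 × 76000 = 41400 + 19000 + 24900 + 15200 = 100500
Overall = 0.75 × 46960 + 0.25 × 100500 = 35220 + 25125 = 60345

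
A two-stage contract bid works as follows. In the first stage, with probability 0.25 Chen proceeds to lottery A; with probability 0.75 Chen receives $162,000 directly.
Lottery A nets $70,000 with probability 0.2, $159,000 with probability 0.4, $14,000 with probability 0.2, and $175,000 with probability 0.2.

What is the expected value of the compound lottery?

$150,350

EV(A) = 0.2 × 70000 + 0.4 × 159000 + 0.2 × 14000 + 0.2 × 175000 = 14000 + 63600 + 2800 + 35000 = 115400
Branch B: 162000 (certain)
Overall = 0.25 × 115400 + 0.75 × 162000 = 28850 + 121500 = 150350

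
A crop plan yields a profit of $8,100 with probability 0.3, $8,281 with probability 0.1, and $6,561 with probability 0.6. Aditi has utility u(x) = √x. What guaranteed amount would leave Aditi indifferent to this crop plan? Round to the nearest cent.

$7,174.09

E[u] = 0.3·√8100 + 0.1·√8281 + 0.6·√6561 = 0.3·90 + 0.1·91 + 0.6·81 = 84.7
CE = (84.7)² = 7174.09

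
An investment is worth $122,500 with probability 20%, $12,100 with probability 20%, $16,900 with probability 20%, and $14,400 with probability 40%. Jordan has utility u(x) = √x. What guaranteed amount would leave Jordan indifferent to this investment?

E[u] = 0.2·√122500 + 0.2·√12100 + 0.2·√16900 + 0.4·√14400 = 0.2·350 + 0.2·110 + 0.2·130 + 0.4·120 = 166
CE = (166)² = 27556

$27,556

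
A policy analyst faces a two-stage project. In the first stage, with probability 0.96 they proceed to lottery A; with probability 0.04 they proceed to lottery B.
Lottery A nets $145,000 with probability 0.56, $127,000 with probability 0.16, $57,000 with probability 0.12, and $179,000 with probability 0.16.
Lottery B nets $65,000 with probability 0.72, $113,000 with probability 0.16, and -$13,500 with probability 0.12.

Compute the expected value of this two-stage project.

$134,050.40

EV(A) = 0.56 × 145000 + 0.16 × 127000 + 0.12 × 57000 + 0.16 × 179000 = 81200 + 20320 + 6840 + 28640 = 137000
EV(B) = 0.72 × 65000 + 0.16 × 113000 + 0.12 × (-13500) = 46800 + 18080 − 1620 = 63260
Overall = 0.96 × 137000 + 0.04 × 63260 = 131520 + 2530.4 = 134050.4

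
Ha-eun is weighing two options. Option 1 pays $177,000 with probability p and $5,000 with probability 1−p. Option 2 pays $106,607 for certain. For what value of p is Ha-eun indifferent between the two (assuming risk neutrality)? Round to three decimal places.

p·177000 + (1−p)·5000 = 106607
172000p + 5000 = 106607
p = (106607 − 5000) / 172000

p = 0.591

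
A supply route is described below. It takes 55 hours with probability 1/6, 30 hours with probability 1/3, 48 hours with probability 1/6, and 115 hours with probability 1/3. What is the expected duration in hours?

65.5 hours

EV = 1/6 × 55 + 1/3 × 30 + 1/6 × 48 + 1/3 × 115 = 9.1667 + 10 + 8 + 38.3333 = 65.5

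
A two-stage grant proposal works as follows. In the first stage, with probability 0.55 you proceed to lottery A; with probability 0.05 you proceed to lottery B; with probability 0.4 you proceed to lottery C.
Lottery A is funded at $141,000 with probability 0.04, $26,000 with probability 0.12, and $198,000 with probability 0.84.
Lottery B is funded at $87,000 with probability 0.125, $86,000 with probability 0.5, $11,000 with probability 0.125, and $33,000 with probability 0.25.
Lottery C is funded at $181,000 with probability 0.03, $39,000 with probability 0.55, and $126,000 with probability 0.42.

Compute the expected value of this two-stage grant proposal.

$131,389

EV(A) = 0.04 × 141000 + 0.12 × 26000 + 0.84 × 198000 = 5640 + 3120 + 166320 = 175080
EV(B) = 0.125 × 87000 + 0.5 × 86000 + 0.125 × 11000 + 0.25 × 33000 = 10875 + 43000 + 1375 + 8250 = 63500
EV(C) = 0.03 × 181000 + 0.55 × 39000 + 0.42 × 126000 = 5430 + 21450 + 52920 = 79800
Overall = 0.55 × 175080 + 0.05 × 63500 + 0.4 × 79800 = 96294 + 3175 + 31920 = 131389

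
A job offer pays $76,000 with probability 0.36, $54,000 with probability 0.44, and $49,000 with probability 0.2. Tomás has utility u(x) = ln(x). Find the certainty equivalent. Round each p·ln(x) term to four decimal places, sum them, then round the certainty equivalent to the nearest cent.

E[u] = 0.36·ln(76000) + 0.44·ln(54000) + 0.2·ln(49000) = 4.0459 + 4.7946 + 2.1599 = 11.0004
CE = e^11.0004 ≈ 59898.10

$59,898.10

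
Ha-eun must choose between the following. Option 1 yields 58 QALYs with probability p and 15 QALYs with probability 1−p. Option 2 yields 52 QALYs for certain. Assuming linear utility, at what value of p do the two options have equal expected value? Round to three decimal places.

p·58 + (1−p)·15 = 52
43p + 15 = 52
p = (52 − 15) / 43

p = 0.860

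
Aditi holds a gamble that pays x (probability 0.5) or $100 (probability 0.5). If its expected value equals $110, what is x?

0.5·x + 0.5·100 = 110
0.5·x = 110 − 50 = 60
x = 60 / 0.5 = 120

x = $120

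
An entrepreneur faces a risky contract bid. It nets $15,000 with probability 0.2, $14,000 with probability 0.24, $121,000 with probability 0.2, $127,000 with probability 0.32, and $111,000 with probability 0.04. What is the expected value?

EV = 0.2 × 15000 + 0.24 × 14000 + 0.2 × 121000 + 0.32 × 127000 + 0.04 × 111000 = 3000 + 3360 + 24200 + 40640 + 4440 = 75640

$75,640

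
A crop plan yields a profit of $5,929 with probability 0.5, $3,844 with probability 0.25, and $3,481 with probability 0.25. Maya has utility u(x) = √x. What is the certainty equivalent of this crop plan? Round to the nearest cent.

$4,726.56

E[u] = 0.5·√5929 + 0.25·√3844 + 0.25·√3481 = 0.5·77 + 0.25·62 + 0.25·59 = 68.75
CE = (68.75)² = 4726.5625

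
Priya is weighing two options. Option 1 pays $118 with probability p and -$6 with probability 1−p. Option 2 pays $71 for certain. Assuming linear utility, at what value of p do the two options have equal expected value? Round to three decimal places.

p·118 + (1−p)·(-6) = 71
124p − 6 = 71
p = (71 + 6) / 124

p = 0.621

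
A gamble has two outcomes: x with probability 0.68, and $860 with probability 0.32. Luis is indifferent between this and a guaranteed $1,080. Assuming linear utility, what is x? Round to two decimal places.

0.68·x + 0.32·860 = 1080
0.68·x = 1080 − 275.2 = 804.8
x = 804.8 / 0.68 = 1183.5294

x = $1,183.53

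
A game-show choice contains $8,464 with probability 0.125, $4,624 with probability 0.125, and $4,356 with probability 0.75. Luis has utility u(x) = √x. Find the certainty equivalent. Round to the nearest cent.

E[u] = 0.125·√8464 + 0.125·√4624 + 0.75·√4356 = 0.125·92 + 0.125·68 + 0.75·66 = 69.5
CE = (69.5)² = 4830.25

$4,830.25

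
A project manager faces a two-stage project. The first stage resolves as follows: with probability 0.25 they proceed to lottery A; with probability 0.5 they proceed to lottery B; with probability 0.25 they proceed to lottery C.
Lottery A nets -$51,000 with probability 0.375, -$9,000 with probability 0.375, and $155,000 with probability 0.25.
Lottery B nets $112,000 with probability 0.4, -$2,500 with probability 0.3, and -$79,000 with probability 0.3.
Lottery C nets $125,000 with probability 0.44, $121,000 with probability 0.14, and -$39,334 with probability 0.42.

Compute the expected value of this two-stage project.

EV(A) = 0.375 × (-51000) + 0.375 × (-9000) + 0.25 × 155000 = -19125 − 3375 + 38750 = 16250
EV(B) = 0.4 × 112000 + 0.3 × (-2500) + 0.3 × (-79000) = 44800 − 750 − 23700 = 20350
EV(C) = 0.44 × 125000 + 0.14 × 121000 + 0.42 × (-39334) = 55000 + 16940 − 16520.28 = 55419.72
Overall = 0.25 × 16250 + 0.5 × 20350 + 0.25 × 55419.72 = 4062.5 + 10175 + 13854.93 = 28092.43

$28,092.43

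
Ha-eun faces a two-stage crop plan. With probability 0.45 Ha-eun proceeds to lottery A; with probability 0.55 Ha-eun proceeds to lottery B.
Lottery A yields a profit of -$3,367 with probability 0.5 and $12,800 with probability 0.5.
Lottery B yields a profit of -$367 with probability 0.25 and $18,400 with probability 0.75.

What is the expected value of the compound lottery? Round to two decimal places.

$9,661.96

EV(A) = 0.5 × (-3367) + 0.5 × 12800 = -1683.5 + 6400 = 4716.5
EV(B) = 0.25 × (-367) + 0.75 × 18400 = -91.75 + 13800 = 13708.25
Overall = 0.45 × 4716.5 + 0.55 × 13708.25 = 2122.425 + 7539.5375 = 9661.9625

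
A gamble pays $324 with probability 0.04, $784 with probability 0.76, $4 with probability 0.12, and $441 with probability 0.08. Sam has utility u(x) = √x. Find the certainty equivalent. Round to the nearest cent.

$572.17

E[u] = 0.04·√324 + 0.76·√784 + 0.12·√4 + 0.08·√441 = 0.04·18 + 0.76·28 + 0.12·2 + 0.08·21 = 23.92
CE = (23.92)² = 572.1664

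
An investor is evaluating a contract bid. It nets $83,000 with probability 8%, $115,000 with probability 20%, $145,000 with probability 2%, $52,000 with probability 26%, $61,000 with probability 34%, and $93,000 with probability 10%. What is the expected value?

EV = 0.08 × 83000 + 0.2 × 115000 + 0.02 × 145000 + 0.26 × 52000 + 0.34 × 61000 + 0.1 × 93000 = 6640 + 23000 + 2900 + 13520 + 20740 + 9300 = 76100

$76,100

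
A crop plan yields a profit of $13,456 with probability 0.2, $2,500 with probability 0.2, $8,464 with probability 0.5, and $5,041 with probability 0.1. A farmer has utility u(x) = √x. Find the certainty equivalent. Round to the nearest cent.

$7,447.69

E[u] = 0.2·√13456 + 0.2·√2500 + 0.5·√8464 + 0.1·√5041 = 0.2·116 + 0.2·50 + 0.5·92 + 0.1·71 = 86.3
CE = (86.3)² = 7447.69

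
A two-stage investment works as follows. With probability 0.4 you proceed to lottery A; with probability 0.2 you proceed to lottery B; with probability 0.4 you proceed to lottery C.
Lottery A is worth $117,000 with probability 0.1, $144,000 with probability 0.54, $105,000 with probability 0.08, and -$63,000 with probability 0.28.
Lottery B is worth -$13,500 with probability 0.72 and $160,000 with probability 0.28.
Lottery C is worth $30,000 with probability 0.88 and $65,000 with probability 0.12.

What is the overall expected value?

$52,784

EV(A) = 0.1 × 117000 + 0.54 × 144000 + 0.08 × 105000 + 0.28 × (-63000) = 11700 + 77760 + 8400 − 17640 = 80220
EV(B) = 0.72 × (-13500) + 0.28 × 160000 = -9720 + 44800 = 35080
EV(C) = 0.88 × 30000 + 0.12 × 65000 = 26400 + 7800 = 34200
Overall = 0.4 × 80220 + 0.2 × 35080 + 0.4 × 34200 = 32088 + 7016 + 13680 = 52784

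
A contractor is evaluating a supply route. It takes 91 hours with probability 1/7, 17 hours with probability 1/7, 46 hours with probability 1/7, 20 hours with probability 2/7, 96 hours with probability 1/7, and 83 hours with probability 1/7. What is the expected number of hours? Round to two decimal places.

53.29 hours

EV = 1/7 × 91 + 1/7 × 17 + 1/7 × 46 + 2/7 × 20 + 1/7 × 96 + 1/7 × 83 = 13 + 2.4286 + 6.5714 + 5.7143 + 13.7143 + 11.8571 = 53.2857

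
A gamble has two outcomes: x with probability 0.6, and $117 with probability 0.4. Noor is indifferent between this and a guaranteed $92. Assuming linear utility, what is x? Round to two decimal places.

x = $75.33

0.6·x + 0.4·117 = 92
0.6·x = 92 − 46.8 = 45.2
x = 45.2 / 0.6 = 75.3333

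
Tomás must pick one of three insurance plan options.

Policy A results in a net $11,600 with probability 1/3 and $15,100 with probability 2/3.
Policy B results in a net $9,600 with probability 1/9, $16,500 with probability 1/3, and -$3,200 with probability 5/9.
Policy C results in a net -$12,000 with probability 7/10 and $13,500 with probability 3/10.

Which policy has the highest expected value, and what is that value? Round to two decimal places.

Policy A ($13,933.33)

Policy A = 1/3 × 11600 + 2/3 × 15100 = 3866.6667 + 10066.6667 = 13933.3333
Policy B = 1/9 × 9600 + 1/3 × 16500 + 5/9 × (-3200) = 1066.6667 + 5500 − 1777.7778 = 4788.8889
Policy C = 7/10 × (-12000) + 3/10 × 13500 = -8400 + 4050 = -4350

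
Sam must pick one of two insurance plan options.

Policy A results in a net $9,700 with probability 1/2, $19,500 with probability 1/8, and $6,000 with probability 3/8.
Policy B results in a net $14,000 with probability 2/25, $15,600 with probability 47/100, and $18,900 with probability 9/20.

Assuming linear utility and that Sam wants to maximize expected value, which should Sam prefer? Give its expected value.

Policy B ($16,957)

Policy A = 1/2 × 9700 + 1/8 × 19500 + 3/8 × 6000 = 4850 + 2437.5 + 2250 = 9537.5
Policy B = 2/25 × 14000 + 47/100 × 15600 + 9/20 × 18900 = 1120 + 7332 + 8505 = 16957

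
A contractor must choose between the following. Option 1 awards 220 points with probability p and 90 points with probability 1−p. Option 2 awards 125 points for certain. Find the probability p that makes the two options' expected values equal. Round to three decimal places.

p = 0.269

p·220 + (1−p)·90 = 125
130p + 90 = 125
p = (125 − 90) / 130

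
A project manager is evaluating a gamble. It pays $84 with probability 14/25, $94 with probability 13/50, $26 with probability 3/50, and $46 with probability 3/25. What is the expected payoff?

$78.56

EV = 14/25 × 84 + 13/50 × 94 + 3/50 × 26 + 3/25 × 46 = 47.04 + 24.44 + 1.56 + 5.52 = 78.56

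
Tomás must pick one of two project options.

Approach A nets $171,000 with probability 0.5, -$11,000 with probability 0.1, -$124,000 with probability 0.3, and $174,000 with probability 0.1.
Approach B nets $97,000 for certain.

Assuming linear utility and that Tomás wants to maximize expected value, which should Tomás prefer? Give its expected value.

Approach A = 0.5 × 171000 + 0.1 × (-11000) + 0.3 × (-124000) + 0.1 × 174000 = 85500 − 1100 − 37200 + 17400 = 64600
Approach B: 97000 (certain)

Approach B ($97,000)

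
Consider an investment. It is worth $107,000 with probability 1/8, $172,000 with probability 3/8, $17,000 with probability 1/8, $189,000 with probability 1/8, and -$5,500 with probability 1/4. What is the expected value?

EV = 1/8 × 107000 + 3/8 × 172000 + 1/8 × 17000 + 1/8 × 189000 + 1/4 × (-5500) = 13375 + 64500 + 2125 + 23625 − 1375 = 102250

$102,250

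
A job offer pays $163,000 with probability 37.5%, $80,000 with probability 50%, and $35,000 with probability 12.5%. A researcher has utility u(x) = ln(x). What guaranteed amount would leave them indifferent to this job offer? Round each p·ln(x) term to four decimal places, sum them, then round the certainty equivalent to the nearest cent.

$94,221.15

E[u] = 0.375·ln(163000) + 0.5·ln(80000) + 0.125·ln(35000) = 4.5006 + 5.6449 + 1.3079 = 11.4534
CE = e^11.4534 ≈ 94221.15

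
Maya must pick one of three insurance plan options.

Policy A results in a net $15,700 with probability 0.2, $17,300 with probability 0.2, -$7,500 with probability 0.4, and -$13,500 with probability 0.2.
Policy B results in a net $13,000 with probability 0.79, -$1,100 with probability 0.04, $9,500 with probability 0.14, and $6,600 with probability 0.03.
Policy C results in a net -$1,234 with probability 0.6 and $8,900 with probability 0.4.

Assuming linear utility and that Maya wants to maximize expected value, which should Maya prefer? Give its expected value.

Policy A = 0.2 × 15700 + 0.2 × 17300 + 0.4 × (-7500) + 0.2 × (-13500) = 3140 + 3460 − 3000 − 2700 = 900
Policy B = 0.79 × 13000 + 0.04 × (-1100) + 0.14 × 9500 + 0.03 × 6600 = 10270 − 44 + 1330 + 198 = 11754
Policy C = 0.6 × (-1234) + 0.4 × 8900 = -740.4 + 3560 = 2819.6

Policy B ($11,754)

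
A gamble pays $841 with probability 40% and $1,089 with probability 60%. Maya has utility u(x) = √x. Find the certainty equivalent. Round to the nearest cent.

$985.96

E[u] = 0.4·√841 + 0.6·√1089 = 0.4·29 + 0.6·33 = 31.4
CE = (31.4)² = 985.96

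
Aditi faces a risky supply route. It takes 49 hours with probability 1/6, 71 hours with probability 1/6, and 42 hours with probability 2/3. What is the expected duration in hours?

48 hours

EV = 1/6 × 49 + 1/6 × 71 + 2/3 × 42 = 8.1667 + 11.8333 + 28 = 48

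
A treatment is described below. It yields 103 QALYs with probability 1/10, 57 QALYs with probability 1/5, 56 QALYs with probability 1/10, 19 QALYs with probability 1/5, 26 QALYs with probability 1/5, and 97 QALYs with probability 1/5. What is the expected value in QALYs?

55.7 QALYs

EV = 1/10 × 103 + 1/5 × 57 + 1/10 × 56 + 1/5 × 19 + 1/5 × 26 + 1/5 × 97 = 10.3 + 11.4 + 5.6 + 3.8 + 5.2 + 19.4 = 55.7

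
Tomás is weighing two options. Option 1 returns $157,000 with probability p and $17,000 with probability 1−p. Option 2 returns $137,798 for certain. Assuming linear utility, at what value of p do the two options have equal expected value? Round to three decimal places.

p = 0.863

p·157000 + (1−p)·17000 = 137798
140000p + 17000 = 137798
p = (137798 − 17000) / 140000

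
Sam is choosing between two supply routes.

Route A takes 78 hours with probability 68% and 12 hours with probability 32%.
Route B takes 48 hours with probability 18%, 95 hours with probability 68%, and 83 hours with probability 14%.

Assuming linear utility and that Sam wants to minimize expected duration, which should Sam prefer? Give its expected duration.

Route A = 0.68 × 78 + 0.32 × 12 = 53.04 + 3.84 = 56.88
Route B = 0.18 × 48 + 0.68 × 95 + 0.14 × 83 = 8.64 + 64.6 + 11.62 = 84.86

Route A (56.88 hours)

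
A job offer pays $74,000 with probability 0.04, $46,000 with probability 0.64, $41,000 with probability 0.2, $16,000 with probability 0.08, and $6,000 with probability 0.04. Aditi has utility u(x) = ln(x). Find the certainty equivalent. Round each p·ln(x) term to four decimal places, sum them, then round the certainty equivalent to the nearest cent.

E[u] = 0.04·ln(74000) + 0.64·ln(46000) + 0.2·ln(41000) + 0.08·ln(16000) + 0.04·ln(6000) = 0.4485 + 6.8713 + 2.1243 + 0.7744 + 0.3480 = 10.5665
CE = e^10.5665 ≈ 38812.59

$38,812.59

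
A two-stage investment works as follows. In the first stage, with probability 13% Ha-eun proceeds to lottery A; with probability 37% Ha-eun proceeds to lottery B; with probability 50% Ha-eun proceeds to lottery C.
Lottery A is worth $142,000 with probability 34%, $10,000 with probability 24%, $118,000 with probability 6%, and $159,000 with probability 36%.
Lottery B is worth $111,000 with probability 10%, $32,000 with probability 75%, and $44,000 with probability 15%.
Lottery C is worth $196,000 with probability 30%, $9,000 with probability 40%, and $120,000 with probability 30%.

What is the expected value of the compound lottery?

$79,579

EV(A) = 0.34 × 142000 + 0.24 × 10000 + 0.06 × 118000 + 0.36 × 159000 = 48280 + 2400 + 7080 + 57240 = 115000
EV(B) = 0.1 × 111000 + 0.75 × 32000 + 0.15 × 44000 = 11100 + 24000 + 6600 = 41700
EV(C) = 0.3 × 196000 + 0.4 × 9000 + 0.3 × 120000 = 58800 + 3600 + 36000 = 98400
Overall = 0.13 × 115000 + 0.37 × 41700 + 0.5 × 98400 = 14950 + 15429 + 49200 = 79579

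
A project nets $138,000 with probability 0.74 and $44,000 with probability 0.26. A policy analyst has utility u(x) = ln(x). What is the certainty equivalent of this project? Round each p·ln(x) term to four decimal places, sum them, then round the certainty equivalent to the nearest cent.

E[u] = 0.74·ln(138000) + 0.26·ln(44000) = 8.7579 + 2.7799 = 11.5378
CE = e^11.5378 ≈ 102518.65

$102,518.65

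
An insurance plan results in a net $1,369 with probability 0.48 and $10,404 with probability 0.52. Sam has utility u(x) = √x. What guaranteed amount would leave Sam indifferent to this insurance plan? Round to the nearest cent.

E[u] = 0.48·√1369 + 0.52·√10404 = 0.48·37 + 0.52·102 = 70.8
CE = (70.8)² = 5012.64

$5,012.64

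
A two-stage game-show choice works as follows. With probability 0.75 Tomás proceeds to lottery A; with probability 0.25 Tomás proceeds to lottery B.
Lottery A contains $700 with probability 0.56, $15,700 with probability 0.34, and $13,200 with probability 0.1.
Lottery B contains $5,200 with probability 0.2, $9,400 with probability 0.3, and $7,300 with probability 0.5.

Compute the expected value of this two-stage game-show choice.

$7,165

EV(A) = 0.56 × 700 + 0.34 × 15700 + 0.1 × 13200 = 392 + 5338 + 1320 = 7050
EV(B) = 0.2 × 5200 + 0.3 × 9400 + 0.5 × 7300 = 1040 + 2820 + 3650 = 7510
Overall = 0.75 × 7050 + 0.25 × 7510 = 5287.5 + 1877.5 = 7165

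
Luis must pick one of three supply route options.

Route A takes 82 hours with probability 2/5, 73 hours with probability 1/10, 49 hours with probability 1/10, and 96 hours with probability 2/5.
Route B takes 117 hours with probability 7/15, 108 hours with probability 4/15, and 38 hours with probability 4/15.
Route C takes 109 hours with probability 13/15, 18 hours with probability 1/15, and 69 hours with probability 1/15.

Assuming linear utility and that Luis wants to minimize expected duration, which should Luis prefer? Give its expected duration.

Route A (83.4 hours)

Route A = 2/5 × 82 + 1/10 × 73 + 1/10 × 49 + 2/5 × 96 = 32.8 + 7.3 + 4.9 + 38.4 = 83.4
Route B = 7/15 × 117 + 4/15 × 108 + 4/15 × 38 = 54.6 + 28.8 + 10.1333 = 93.5333
Route C = 13/15 × 109 + 1/15 × 18 + 1/15 × 69 = 94.4667 + 1.2 + 4.6 = 100.2667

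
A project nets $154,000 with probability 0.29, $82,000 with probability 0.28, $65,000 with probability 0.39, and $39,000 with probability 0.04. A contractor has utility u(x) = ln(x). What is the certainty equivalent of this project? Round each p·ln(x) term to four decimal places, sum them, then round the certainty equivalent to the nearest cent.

$87,290.77

E[u] = 0.29·ln(154000) + 0.28·ln(82000) + 0.39·ln(65000) + 0.04·ln(39000) = 3.4640 + 3.1681 + 4.3220 + 0.4229 = 11.3770
CE = e^11.3770 ≈ 87290.77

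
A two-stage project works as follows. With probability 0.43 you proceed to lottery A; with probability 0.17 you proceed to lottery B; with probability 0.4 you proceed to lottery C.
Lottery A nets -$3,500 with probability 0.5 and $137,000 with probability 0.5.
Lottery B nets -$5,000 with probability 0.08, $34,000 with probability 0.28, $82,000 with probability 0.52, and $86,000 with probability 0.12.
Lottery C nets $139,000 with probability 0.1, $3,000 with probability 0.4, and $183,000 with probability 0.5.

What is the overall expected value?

EV(A) = 0.5 × (-3500) + 0.5 × 137000 = -1750 + 68500 = 66750
EV(B) = 0.08 × (-5000) + 0.28 × 34000 + 0.52 × 82000 + 0.12 × 86000 = -400 + 9520 + 42640 + 10320 = 62080
EV(C) = 0.1 × 139000 + 0.4 × 3000 + 0.5 × 183000 = 13900 + 1200 + 91500 = 106600
Overall = 0.43 × 66750 + 0.17 × 62080 + 0.4 × 106600 = 28702.5 + 10553.6 + 42640 = 81896.1

$81,896.10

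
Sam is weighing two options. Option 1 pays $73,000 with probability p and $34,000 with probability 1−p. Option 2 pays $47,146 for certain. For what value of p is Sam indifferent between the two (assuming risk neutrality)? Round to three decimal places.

p = 0.337

p·73000 + (1−p)·34000 = 47146
39000p + 34000 = 47146
p = (47146 − 34000) / 39000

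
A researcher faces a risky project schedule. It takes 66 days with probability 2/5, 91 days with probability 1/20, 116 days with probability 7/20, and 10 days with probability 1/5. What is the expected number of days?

73.55 days

EV = 2/5 × 66 + 1/20 × 91 + 7/20 × 116 + 1/5 × 10 = 26.4 + 4.55 + 40.6 + 2 = 73.55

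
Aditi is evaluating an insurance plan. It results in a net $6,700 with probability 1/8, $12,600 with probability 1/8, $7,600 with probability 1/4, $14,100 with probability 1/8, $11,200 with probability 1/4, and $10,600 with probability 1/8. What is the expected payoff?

EV = 1/8 × 6700 + 1/8 × 12600 + 1/4 × 7600 + 1/8 × 14100 + 1/4 × 11200 + 1/8 × 10600 = 837.5 + 1575 + 1900 + 1762.5 + 2800 + 1325 = 10200

$10,200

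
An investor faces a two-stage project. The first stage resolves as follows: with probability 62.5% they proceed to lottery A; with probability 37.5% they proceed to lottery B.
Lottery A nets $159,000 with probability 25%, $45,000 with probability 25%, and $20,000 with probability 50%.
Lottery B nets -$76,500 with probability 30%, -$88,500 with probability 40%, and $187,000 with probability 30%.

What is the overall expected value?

EV(A) = 0.25 × 159000 + 0.25 × 45000 + 0.5 × 20000 = 39750 + 11250 + 10000 = 61000
EV(B) = 0.3 × (-76500) + 0.4 × (-88500) + 0.3 × 187000 = -22950 − 35400 + 56100 = -2250
Overall = 0.625 × 61000 + 0.375 × (-2250) = 38125 − 843.75 = 37281.25

$37,281.25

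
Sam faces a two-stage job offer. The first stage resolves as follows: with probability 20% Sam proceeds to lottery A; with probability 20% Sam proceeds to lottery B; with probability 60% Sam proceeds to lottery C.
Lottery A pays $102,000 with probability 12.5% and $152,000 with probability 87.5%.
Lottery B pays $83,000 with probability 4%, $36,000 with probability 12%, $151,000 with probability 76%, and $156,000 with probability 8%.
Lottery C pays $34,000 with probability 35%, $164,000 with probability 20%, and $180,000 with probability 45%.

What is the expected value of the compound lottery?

EV(A) = 0.125 × 102000 + 0.875 × 152000 = 12750 + 133000 = 145750
EV(B) = 0.04 × 83000 + 0.12 × 36000 + 0.76 × 151000 + 0.08 × 156000 = 3320 + 4320 + 114760 + 12480 = 134880
EV(C) = 0.35 × 34000 + 0.2 × 164000 + 0.45 × 180000 = 11900 + 32800 + 81000 = 125700
Overall = 0.2 × 145750 + 0.2 × 134880 + 0.6 × 125700 = 29150 + 26976 + 75420 = 131546

$131,546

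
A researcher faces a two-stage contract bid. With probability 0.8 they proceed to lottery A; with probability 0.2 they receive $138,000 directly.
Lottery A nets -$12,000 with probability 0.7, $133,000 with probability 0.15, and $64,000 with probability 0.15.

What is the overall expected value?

$44,520

EV(A) = 0.7 × (-12000) + 0.15 × 133000 + 0.15 × 64000 = -8400 + 19950 + 9600 = 21150
Branch B: 138000 (certain)
Overall = 0.8 × 21150 + 0.2 × 138000 = 16920 + 27600 = 44520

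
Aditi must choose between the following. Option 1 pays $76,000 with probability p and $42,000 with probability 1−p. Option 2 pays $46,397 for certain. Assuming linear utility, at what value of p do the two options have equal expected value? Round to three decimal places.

p = 0.129

p·76000 + (1−p)·42000 = 46397
34000p + 42000 = 46397
p = (46397 − 42000) / 34000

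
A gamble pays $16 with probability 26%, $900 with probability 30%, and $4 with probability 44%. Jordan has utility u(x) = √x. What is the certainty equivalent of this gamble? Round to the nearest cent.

E[u] = 0.26·√16 + 0.3·√900 + 0.44·√4 = 0.26·4 + 0.3·30 + 0.44·2 = 10.92
CE = (10.92)² = 119.2464

$119.25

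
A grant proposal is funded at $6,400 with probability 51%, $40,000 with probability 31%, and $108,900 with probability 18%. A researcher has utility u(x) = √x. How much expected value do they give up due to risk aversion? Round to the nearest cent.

E[u] = 0.51·√6400 + 0.31·√40000 + 0.18·√108900 = 0.51·80 + 0.31·200 + 0.18·330 = 162.2
CE = (162.2)² = 26308.84
Risk premium = EV − CE = 35266 − 26308.84 = 8957.16

$8,957.16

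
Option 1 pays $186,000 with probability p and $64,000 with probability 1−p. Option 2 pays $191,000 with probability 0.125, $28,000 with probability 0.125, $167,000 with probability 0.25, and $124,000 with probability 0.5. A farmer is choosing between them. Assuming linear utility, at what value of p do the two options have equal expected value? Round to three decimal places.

p = 0.550

EV(Option 2) = 0.125 × 191000 + 0.125 × 28000 + 0.25 × 167000 + 0.5 × 124000 = 23875 + 3500 + 41750 + 62000 = 131125
p·186000 + (1−p)·64000 = 131125
122000p + 64000 = 131125
p = (131125 − 64000) / 122000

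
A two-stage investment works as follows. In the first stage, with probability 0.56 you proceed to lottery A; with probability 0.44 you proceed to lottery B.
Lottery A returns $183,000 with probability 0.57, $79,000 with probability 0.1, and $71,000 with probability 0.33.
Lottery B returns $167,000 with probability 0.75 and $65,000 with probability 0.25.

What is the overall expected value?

EV(A) = 0.57 × 183000 + 0.1 × 79000 + 0.33 × 71000 = 104310 + 7900 + 23430 = 135640
EV(B) = 0.75 × 167000 + 0.25 × 65000 = 125250 + 16250 = 141500
Overall = 0.56 × 135640 + 0.44 × 141500 = 75958.4 + 62260 = 138218.4

$138,218.40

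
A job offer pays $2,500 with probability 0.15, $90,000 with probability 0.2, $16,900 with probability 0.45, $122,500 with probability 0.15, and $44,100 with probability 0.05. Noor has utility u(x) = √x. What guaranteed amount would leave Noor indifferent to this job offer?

$35,721

E[u] = 0.15·√2500 + 0.2·√90000 + 0.45·√16900 + 0.15·√122500 + 0.05·√44100 = 0.15·50 + 0.2·300 + 0.45·130 + 0.15·350 + 0.05·210 = 189
CE = (189)² = 35721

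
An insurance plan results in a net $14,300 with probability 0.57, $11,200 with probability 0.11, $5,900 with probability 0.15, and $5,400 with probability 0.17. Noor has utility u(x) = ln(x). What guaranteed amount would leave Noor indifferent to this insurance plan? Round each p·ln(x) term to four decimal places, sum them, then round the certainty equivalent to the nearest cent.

E[u] = 0.57·ln(14300) + 0.11·ln(11200) + 0.15·ln(5900) + 0.17·ln(5400) = 5.4538 + 1.0256 + 1.3024 + 1.4610 = 9.2428
CE = e^9.2428 ≈ 10329.92

$10,329.92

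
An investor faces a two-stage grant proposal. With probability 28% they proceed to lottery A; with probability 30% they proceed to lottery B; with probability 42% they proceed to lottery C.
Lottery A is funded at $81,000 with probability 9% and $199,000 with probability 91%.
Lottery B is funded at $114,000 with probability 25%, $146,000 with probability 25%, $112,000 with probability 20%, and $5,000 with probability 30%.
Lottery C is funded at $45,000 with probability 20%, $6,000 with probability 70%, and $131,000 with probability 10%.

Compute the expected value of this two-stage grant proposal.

EV(A) = 0.09 × 81000 + 0.91 × 199000 = 7290 + 181090 = 188380
EV(B) = 0.25 × 114000 + 0.25 × 146000 + 0.2 × 112000 + 0.3 × 5000 = 28500 + 36500 + 22400 + 1500 = 88900
EV(C) = 0.2 × 45000 + 0.7 × 6000 + 0.1 × 131000 = 9000 + 4200 + 13100 = 26300
Overall = 0.28 × 188380 + 0.3 × 88900 + 0.42 × 26300 = 52746.4 + 26670 + 11046 = 90462.4

$90,462.40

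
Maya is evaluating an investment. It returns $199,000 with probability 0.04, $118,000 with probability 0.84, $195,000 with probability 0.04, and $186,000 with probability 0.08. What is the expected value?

$129,760

EV = 0.04 × 199000 + 0.84 × 118000 + 0.04 × 195000 + 0.08 × 186000 = 7960 + 99120 + 7800 + 14880 = 129760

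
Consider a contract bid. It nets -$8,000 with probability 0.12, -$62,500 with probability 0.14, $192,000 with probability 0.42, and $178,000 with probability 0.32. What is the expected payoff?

EV = 0.12 × (-8000) + 0.14 × (-62500) + 0.42 × 192000 + 0.32 × 178000 = -960 − 8750 + 80640 + 56960 = 127890

$127,890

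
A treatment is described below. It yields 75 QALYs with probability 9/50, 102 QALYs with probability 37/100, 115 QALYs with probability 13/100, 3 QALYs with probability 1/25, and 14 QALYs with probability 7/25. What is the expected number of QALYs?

70.23 QALYs

EV = 9/50 × 75 + 37/100 × 102 + 13/100 × 115 + 1/25 × 3 + 7/25 × 14 = 13.5 + 37.74 + 14.95 + 0.12 + 3.92 = 70.23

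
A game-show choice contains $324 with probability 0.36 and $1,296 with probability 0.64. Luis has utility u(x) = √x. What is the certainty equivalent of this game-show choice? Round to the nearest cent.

E[u] = 0.36·√324 + 0.64·√1296 = 0.36·18 + 0.64·36 = 29.52
CE = (29.52)² = 871.4304

$871.43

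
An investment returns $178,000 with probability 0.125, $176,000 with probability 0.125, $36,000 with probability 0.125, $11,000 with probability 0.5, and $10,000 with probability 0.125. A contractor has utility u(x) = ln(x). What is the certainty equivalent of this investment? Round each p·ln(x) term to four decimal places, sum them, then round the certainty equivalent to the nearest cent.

$25,247.94

E[u] = 0.125·ln(178000) + 0.125·ln(176000) + 0.125·ln(36000) + 0.5·ln(11000) + 0.125·ln(10000) = 1.5112 + 1.5098 + 1.3114 + 4.6528 + 1.1513 = 10.1365
CE = e^10.1365 ≈ 25247.94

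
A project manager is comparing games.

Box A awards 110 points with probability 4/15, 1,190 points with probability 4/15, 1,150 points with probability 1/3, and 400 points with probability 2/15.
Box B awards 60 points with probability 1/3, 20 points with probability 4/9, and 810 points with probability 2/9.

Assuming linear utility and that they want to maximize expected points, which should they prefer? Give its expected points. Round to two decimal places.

Box A = 4/15 × 110 + 4/15 × 1190 + 1/3 × 1150 + 2/15 × 400 = 29.3333 + 317.3333 + 383.3333 + 53.3333 = 783.3333
Box B = 1/3 × 60 + 4/9 × 20 + 2/9 × 810 = 20 + 8.8889 + 180 = 208.8889

Box A (783.33 points)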